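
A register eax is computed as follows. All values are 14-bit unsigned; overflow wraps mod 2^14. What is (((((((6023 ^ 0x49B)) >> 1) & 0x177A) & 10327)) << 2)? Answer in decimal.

6023 = 01011110000111
0x49B = 00010010011011
→ ^ → 01001100011100 = 4892
→ >> 1 → 00100110001110 = 2446
0x177A = 01011101111010
→ & → 00000100001010 = 266
10327 = 10100001010111
→ & → 00000000000010 = 2
→ << 2 (mod 2^14) → 00000000001000 = 8

8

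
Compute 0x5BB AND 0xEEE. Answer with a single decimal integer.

1194

0x5BB = 010110111011
0xEEE = 111011101110
AND → 010010101010 = 1194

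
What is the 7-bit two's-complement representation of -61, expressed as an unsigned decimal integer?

61 in 7 bits: 0111101
Invert: 1000010
Add 1:  1000011 = 67
(Check: 2^7 - 61 = 128 - 61 = 67.)

67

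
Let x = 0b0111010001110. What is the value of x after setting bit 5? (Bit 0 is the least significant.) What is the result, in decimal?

3758

x = 0111010001110
bit 5 is currently 0; set it via x | (1 << 5) = x | 32
→ 0111010101110 = 3758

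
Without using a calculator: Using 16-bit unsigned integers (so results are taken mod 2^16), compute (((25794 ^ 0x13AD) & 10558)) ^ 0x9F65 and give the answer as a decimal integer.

25794 = 0110010011000010
0x13AD = 0001001110101101
→ ^ → 0111011101101111 = 30575
10558 = 0010100100111110
→ & → 0010000100101110 = 8494
0x9F65 = 1001111101100101
→ ^ → 1011111001001011 = 48715

48715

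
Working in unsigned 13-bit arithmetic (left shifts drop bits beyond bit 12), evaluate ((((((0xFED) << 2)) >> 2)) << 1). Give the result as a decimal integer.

4058

0xFED = 0111111101101
→ << 2 (mod 2^13) → 1111110110100 = 8116
→ >> 2 → 0011111101101 = 2029
→ << 1 (mod 2^13) → 0111111011010 = 4058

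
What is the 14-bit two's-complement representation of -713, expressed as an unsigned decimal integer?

713 in 14 bits: 00001011001001
Invert: 11110100110110
Add 1:  11110100110111 = 15671
(Check: 2^14 - 713 = 16384 - 713 = 15671.)

15671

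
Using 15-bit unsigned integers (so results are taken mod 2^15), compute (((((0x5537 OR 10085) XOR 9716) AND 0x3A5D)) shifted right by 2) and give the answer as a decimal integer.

0x5537 = 101010100110111
10085 = 010011101100101
→ OR → 111011101110111 = 30583
9716 = 010010111110100
→ XOR → 101001010000011 = 21123
0x3A5D = 011101001011101
→ AND → 001001000000001 = 4609
→ shifted right by 2 → 000010010000000 = 1152

1152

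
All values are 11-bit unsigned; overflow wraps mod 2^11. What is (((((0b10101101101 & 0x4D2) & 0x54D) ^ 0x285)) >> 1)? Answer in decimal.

866

0b10101101101 = 10101101101
0x4D2 = 10011010010
→ & → 10001000000 = 1088
0x54D = 10101001101
→ & → 10001000000 = 1088
0x285 = 01010000101
→ ^ → 11011000101 = 1733
→ >> 1 → 01101100010 = 866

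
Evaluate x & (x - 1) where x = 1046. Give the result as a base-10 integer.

1044

x = 10000010110 = 1046
x - 1 = 10000010101
AND   = 10000010100 = 1044
(x & (x - 1) clears the lowest set bit of x.)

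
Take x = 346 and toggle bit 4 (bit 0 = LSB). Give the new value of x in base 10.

x = 101011010
bit 4 is currently 1; toggle it via x ^ (1 << 4) = x ^ 16
→ 101001010 = 330

330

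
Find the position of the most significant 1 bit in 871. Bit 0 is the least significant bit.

9

871 = 1101100111
The topmost 1 is at position 9 (since 2^9 = 512 ≤ 871 < 1024).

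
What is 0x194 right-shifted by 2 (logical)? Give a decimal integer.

101

0x194 = 110010100
shift right by 2 → 001100101 = 101
(equivalently, floor(404 / 4))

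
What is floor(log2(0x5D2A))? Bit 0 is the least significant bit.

0x5D2A = 101110100101010
The topmost 1 is at position 14 (since 2^14 = 16384 ≤ 23850 < 32768).

14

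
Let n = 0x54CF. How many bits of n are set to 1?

9

0x54CF = 101010011001111
Count the 1s: 1 + 1 + 1 + 1 + 1 + 1 + 1 + 1 + 1 = 9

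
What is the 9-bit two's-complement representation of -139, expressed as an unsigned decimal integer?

139 in 9 bits: 010001011
Invert: 101110100
Add 1:  101110101 = 373
(Check: 2^9 - 139 = 512 - 139 = 373.)

373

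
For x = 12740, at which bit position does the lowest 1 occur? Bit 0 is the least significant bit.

12740 = 11000111000100
Trailing zeros: 2, so the lowest set bit is bit 2 (value 4).

2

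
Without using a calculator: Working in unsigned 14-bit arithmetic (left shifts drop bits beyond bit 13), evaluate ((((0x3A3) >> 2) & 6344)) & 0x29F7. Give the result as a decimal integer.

192

0x3A3 = 00001110100011
→ >> 2 → 00000011101000 = 232
6344 = 01100011001000
→ & → 00000011001000 = 200
0x29F7 = 10100111110111
→ & → 00000011000000 = 192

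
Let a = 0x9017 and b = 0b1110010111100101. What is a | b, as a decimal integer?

62967

0x9017 = 1001000000010111
b = 1110010111100101
 OR → 1111010111110111 = 62967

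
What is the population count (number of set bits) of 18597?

6

18597 = 100100010100101
Count the 1s: 1 + 1 + 1 + 1 + 1 + 1 = 6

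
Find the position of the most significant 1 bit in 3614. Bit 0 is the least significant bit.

3614 = 111000011110
The topmost 1 is at position 11 (since 2^11 = 2048 ≤ 3614 < 4096).

11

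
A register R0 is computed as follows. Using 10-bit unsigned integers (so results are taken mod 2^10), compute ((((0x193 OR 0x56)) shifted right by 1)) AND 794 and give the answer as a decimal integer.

0x193 = 0110010011
0x56 = 0001010110
→ OR → 0111010111 = 471
→ shifted right by 1 → 0011101011 = 235
794 = 1100011010
→ AND → 0000001010 = 10

10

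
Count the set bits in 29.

4

29 = 11101
Count the 1s: 1 + 1 + 1 + 1 = 4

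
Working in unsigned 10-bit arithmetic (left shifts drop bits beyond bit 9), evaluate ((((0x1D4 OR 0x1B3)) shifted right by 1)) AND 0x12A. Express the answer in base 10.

0x1D4 = 0111010100
0x1B3 = 0110110011
→ OR → 0111110111 = 503
→ shifted right by 1 → 0011111011 = 251
0x12A = 0100101010
→ AND → 0000101010 = 42

42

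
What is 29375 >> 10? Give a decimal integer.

29375 = 111001010111111
shift right by 10 → 000000000011100 = 28
(equivalently, floor(29375 / 1024))

28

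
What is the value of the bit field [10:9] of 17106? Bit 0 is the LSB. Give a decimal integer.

v = 100001011010010
Shift right by 9: 100001
Mask low 2 bits: 01 = 1

1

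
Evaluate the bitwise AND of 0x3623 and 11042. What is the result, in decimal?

0x3623 = 11011000100011
11042 = 10101100100010
AND → 10001000100010 = 8738

8738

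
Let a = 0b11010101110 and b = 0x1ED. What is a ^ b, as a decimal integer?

a = 11010101110
0x1ED = 00111101101
XOR → 11101000011 = 1859

1859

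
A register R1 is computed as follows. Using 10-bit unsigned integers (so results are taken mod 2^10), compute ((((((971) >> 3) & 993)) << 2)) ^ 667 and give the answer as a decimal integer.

971 = 1111001011
→ >> 3 → 0001111001 = 121
993 = 1111100001
→ & → 0001100001 = 97
→ << 2 (mod 2^10) → 0110000100 = 388
667 = 1010011011
→ ^ → 1100011111 = 799

799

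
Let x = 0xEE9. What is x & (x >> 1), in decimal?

1632

x = 111011101001 = 3817
x>>1 = 011101110100
AND  = 011001100000 = 1632
(x & (x >> 1) has a 1 wherever x has two consecutive 1 bits.)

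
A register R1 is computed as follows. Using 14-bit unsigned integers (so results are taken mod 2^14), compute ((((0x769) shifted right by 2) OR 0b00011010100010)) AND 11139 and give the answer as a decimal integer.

898

0x769 = 00011101101001
→ shifted right by 2 → 00000111011010 = 474
0b00011010100010 = 00011010100010
→ OR → 00011111111010 = 2042
11139 = 10101110000011
→ AND → 00001110000010 = 898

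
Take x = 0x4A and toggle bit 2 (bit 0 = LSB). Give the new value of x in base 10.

78

x = 0000001001010
bit 2 is currently 0; toggle it via x ^ (1 << 2) = x ^ 4
→ 0000001001110 = 78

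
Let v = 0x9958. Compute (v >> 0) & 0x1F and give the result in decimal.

v = 1001100101011000
Shift right by 0: 1001100101011000
Mask low 5 bits: 11000 = 24

24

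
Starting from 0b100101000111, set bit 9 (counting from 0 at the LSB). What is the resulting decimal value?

2887

x = 100101000111
bit 9 is currently 0; set it via x | (1 << 9) = x | 512
→ 101101000111 = 2887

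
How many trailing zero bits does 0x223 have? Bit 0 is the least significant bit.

0x223 = 1000100011
Trailing zeros: 0, so the lowest set bit is bit 0 (value 1).

0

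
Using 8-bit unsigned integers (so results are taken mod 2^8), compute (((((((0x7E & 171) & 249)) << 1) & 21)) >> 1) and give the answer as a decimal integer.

8

0x7E = 01111110
171 = 10101011
→ & → 00101010 = 42
249 = 11111001
→ & → 00101000 = 40
→ << 1 (mod 2^8) → 01010000 = 80
21 = 00010101
→ & → 00010000 = 16
→ >> 1 → 00001000 = 8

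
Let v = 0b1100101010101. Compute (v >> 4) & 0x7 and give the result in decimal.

5

v = 1100101010101
Shift right by 4: 110010101
Mask low 3 bits: 101 = 5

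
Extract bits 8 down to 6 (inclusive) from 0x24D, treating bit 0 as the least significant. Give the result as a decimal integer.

v = 1001001101
Shift right by 6: 1001
Mask low 3 bits: 001 = 1

1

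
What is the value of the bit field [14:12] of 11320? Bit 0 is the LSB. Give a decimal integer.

v = 010110000111000
Shift right by 12: 010
Mask low 3 bits: 010 = 2

2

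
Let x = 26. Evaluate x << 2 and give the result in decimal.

104

26 = 0011010
shift left by 2 → 1101000 = 104
(equivalently, 26 × 2^2 = 26 × 4)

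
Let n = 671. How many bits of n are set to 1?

7

671 = 1010011111
Count the 1s: 1 + 1 + 1 + 1 + 1 + 1 + 1 = 7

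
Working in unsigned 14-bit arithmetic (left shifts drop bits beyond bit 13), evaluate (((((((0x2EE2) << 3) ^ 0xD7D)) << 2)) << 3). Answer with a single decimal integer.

0x2EE2 = 10111011100010
→ << 3 (mod 2^14) → 11011100010000 = 14096
0xD7D = 00110101111101
→ ^ → 11101001101101 = 14957
→ << 2 (mod 2^14) → 10100110110100 = 10676
→ << 3 (mod 2^14) → 00110110100000 = 3488

3488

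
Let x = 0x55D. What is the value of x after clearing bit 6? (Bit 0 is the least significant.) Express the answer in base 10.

1309

x = 10101011101
bit 6 is currently 1; clear it via x & ~(1 << 6) = x & ~64
→ 10100011101 = 1309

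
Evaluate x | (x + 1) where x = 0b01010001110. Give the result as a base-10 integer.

655

x = 1010001110 = 654
x + 1 = 1010001111
OR    = 1010001111 = 655
(x | (x + 1) sets the lowest cleared bit.)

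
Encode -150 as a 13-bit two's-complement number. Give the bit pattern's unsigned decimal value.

8042

150 in 13 bits: 0000010010110
Invert: 1111101101001
Add 1:  1111101101010 = 8042
(Check: 2^13 - 150 = 8192 - 150 = 8042.)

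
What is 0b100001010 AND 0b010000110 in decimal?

2

a = 100001010
b = 010000110
AND → 000000010 = 2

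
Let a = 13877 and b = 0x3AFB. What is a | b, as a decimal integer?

16127

13877 = 11011000110101
0x3AFB = 11101011111011
 OR → 11111011111111 = 16127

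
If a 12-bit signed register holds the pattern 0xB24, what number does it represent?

-1244

pattern = 101100100100 (MSB is 1 ⇒ negative)
Invert: 010011011011, add 1 → 010011011100 = 1244, so the value is -1244.
(Equivalently: 2852 - 2^12 = 2852 - 4096 = -1244.)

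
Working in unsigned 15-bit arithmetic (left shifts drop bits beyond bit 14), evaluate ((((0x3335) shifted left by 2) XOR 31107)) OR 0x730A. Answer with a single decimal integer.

0x3335 = 011001100110101
→ shifted left by 2 (mod 2^15) → 100110011010100 = 19668
31107 = 111100110000011
→ XOR → 011010101010111 = 13655
0x730A = 111001100001010
→ OR → 111011101011111 = 30559

30559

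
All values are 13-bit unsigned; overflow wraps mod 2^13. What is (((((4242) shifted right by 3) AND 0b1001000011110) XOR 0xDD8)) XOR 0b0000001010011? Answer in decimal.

4242 = 1000010010010
→ shifted right by 3 → 0001000010010 = 530
0b1001000011110 = 1001000011110
→ AND → 0001000010010 = 530
0xDD8 = 0110111011000
→ XOR → 0111111001010 = 4042
0b0000001010011 = 0000001010011
→ XOR → 0111110011001 = 3993

3993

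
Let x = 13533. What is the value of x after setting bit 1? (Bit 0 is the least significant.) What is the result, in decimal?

13535

x = 11010011011101
bit 1 is currently 0; set it via x | (1 << 1) = x | 2
→ 11010011011111 = 13535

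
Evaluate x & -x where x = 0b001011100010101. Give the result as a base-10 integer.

1

x = 1011100010101 = 5909
-x (two's complement) = …0100011101011
AND   = 0000000000001 = 1
(x & -x isolates the lowest set bit of x.)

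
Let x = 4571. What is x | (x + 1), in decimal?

4575

x = 1000111011011 = 4571
x + 1 = 1000111011100
OR    = 1000111011111 = 4575
(x | (x + 1) sets the lowest cleared bit.)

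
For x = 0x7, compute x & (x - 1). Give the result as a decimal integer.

x = 111 = 7
x - 1 = 110
AND   = 110 = 6
(x & (x - 1) clears the lowest set bit of x.)

6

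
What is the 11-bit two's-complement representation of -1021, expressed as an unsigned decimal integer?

1021 in 11 bits: 01111111101
Invert: 10000000010
Add 1:  10000000011 = 1027
(Check: 2^11 - 1021 = 2048 - 1021 = 1027.)

1027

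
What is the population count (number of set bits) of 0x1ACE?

0x1ACE = 1101011001110
Count the 1s: 1 + 1 + 1 + 1 + 1 + 1 + 1 + 1 = 8

8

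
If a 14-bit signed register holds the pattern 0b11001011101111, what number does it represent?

pattern = 11001011101111 (MSB is 1 ⇒ negative)
Invert: 00110100010000, add 1 → 00110100010001 = 3345, so the value is -3345.
(Equivalently: 13039 - 2^14 = 13039 - 16384 = -3345.)

-3345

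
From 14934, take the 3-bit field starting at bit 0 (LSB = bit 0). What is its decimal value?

6

v = 11101001010110
Shift right by 0: 11101001010110
Mask low 3 bits: 110 = 6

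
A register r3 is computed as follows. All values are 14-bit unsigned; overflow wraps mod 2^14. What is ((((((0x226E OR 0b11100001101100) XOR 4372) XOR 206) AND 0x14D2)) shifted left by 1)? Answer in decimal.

0x226E = 10001001101110
0b11100001101100 = 11100001101100
→ OR → 11101001101110 = 14958
4372 = 01000100010100
→ XOR → 10101101111010 = 11130
206 = 00000011001110
→ XOR → 10101110110100 = 11188
0x14D2 = 01010011010010
→ AND → 00000010010000 = 144
→ shifted left by 1 (mod 2^14) → 00000100100000 = 288

288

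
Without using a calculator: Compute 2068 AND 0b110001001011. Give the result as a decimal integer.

2048

2068 = 100000010100
b = 110001001011
AND → 100000000000 = 2048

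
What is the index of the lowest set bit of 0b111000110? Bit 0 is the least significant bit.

1

0b111000110 = 111000110
Trailing zeros: 1, so the lowest set bit is bit 1 (value 2).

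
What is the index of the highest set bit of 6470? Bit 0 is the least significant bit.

6470 = 1100101000110
The topmost 1 is at position 12 (since 2^12 = 4096 ≤ 6470 < 8192).

12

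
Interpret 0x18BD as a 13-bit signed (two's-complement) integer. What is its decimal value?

-1859

pattern = 1100010111101 (MSB is 1 ⇒ negative)
Invert: 0011101000010, add 1 → 0011101000011 = 1859, so the value is -1859.
(Equivalently: 6333 - 2^13 = 6333 - 8192 = -1859.)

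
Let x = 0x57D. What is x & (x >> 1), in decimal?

x = 10101111101 = 1405
x>>1 = 01010111110
AND  = 00000111100 = 60
(x & (x >> 1) has a 1 wherever x has two consecutive 1 bits.)

60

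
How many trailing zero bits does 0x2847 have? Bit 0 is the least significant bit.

0

0x2847 = 10100001000111
Trailing zeros: 0, so the lowest set bit is bit 0 (value 1).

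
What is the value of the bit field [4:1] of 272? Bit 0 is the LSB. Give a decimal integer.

v = 00100010000
Shift right by 1: 0010001000
Mask low 4 bits: 1000 = 8

8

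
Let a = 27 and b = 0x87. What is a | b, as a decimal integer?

159

27 = 00011011
0x87 = 10000111
 OR → 10011111 = 159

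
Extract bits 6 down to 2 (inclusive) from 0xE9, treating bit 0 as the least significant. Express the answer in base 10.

v = 11101001
Shift right by 2: 111010
Mask low 5 bits: 11010 = 26

26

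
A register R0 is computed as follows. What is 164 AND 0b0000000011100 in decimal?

4

164 = 10100100
b = 00011100
AND → 00000100 = 4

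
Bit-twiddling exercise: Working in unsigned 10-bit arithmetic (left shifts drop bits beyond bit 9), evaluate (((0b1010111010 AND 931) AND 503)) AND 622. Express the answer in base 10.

0b1010111010 = 1010111010
931 = 1110100011
→ AND → 1010100010 = 674
503 = 0111110111
→ AND → 0010100010 = 162
622 = 1001101110
→ AND → 0000100010 = 34

34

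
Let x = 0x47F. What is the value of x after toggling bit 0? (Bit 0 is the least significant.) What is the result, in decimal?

x = 010001111111
bit 0 is currently 1; toggle it via x ^ (1 << 0) = x ^ 1
→ 010001111110 = 1150

1150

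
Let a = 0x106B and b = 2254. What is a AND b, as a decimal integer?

74

0x106B = 1000001101011
2254 = 0100011001110
AND → 0000001001010 = 74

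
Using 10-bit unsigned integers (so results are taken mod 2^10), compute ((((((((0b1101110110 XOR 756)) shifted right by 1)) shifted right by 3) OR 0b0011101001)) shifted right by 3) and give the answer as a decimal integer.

0b1101110110 = 1101110110
756 = 1011110100
→ XOR → 0110000010 = 386
→ shifted right by 1 → 0011000001 = 193
→ shifted right by 3 → 0000011000 = 24
0b0011101001 = 0011101001
→ OR → 0011111001 = 249
→ shifted right by 3 → 0000011111 = 31

31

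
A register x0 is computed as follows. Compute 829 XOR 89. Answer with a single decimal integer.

829 = 1100111101
89 = 0001011001
XOR → 1101100100 = 868

868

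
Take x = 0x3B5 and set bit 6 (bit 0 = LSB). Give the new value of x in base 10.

x = 01110110101
bit 6 is currently 0; set it via x | (1 << 6) = x | 64
→ 01111110101 = 1013

1013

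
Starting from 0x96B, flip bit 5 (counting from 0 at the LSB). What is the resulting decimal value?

2379

x = 00100101101011
bit 5 is currently 1; toggle it via x ^ (1 << 5) = x ^ 32
→ 00100101001011 = 2379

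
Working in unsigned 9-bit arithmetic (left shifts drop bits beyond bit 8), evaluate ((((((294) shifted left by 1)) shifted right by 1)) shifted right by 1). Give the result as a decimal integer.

294 = 100100110
→ shifted left by 1 (mod 2^9) → 001001100 = 76
→ shifted right by 1 → 000100110 = 38
→ shifted right by 1 → 000010011 = 19

19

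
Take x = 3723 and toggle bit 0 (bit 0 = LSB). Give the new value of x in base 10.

3722

x = 111010001011
bit 0 is currently 1; toggle it via x ^ (1 << 0) = x ^ 1
→ 111010001010 = 3722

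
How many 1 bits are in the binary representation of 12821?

6

12821 = 11001000010101
Count the 1s: 1 + 1 + 1 + 1 + 1 + 1 = 6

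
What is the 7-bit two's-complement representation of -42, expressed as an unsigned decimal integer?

86

42 in 7 bits: 0101010
Invert: 1010101
Add 1:  1010110 = 86
(Check: 2^7 - 42 = 128 - 42 = 86.)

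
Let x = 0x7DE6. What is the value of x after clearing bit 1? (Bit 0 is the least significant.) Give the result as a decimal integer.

32228

x = 111110111100110
bit 1 is currently 1; clear it via x & ~(1 << 1) = x & ~2
→ 111110111100100 = 32228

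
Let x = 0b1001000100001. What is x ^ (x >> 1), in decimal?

x = 1001000100001 = 4641
x>>1 = 0100100010000
XOR  = 1101100110001 = 6961
(x ^ (x >> 1) gives the standard binary-reflected Gray code of x.)

6961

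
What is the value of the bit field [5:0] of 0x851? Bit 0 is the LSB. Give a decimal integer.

17

v = 0100001010001
Shift right by 0: 0100001010001
Mask low 6 bits: 010001 = 17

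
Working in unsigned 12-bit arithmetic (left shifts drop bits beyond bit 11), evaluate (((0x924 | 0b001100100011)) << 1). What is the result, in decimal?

0x924 = 100100100100
0b001100100011 = 001100100011
→ | → 101100100111 = 2855
→ << 1 (mod 2^12) → 011001001110 = 1614

1614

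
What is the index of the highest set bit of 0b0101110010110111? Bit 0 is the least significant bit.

14

0b0101110010110111 = 101110010110111
The topmost 1 is at position 14 (since 2^14 = 16384 ≤ 23735 < 32768).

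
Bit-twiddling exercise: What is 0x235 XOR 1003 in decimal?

478

0x235 = 1000110101
1003 = 1111101011
XOR → 0111011110 = 478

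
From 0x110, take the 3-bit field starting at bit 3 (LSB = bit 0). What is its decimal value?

2

v = 100010000
Shift right by 3: 100010
Mask low 3 bits: 010 = 2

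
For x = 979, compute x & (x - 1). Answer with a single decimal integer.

978

x = 1111010011 = 979
x - 1 = 1111010010
AND   = 1111010010 = 978
(x & (x - 1) clears the lowest set bit of x.)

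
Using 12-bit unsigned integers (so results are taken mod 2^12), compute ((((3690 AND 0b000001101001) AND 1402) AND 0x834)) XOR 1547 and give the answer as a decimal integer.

3690 = 111001101010
0b000001101001 = 000001101001
→ AND → 000001101000 = 104
1402 = 010101111010
→ AND → 000001101000 = 104
0x834 = 100000110100
→ AND → 000000100000 = 32
1547 = 011000001011
→ XOR → 011000101011 = 1579

1579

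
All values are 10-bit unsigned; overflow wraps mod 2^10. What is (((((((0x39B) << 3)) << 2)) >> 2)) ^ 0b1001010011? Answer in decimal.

0x39B = 1110011011
→ << 3 (mod 2^10) → 0011011000 = 216
→ << 2 (mod 2^10) → 1101100000 = 864
→ >> 2 → 0011011000 = 216
0b1001010011 = 1001010011
→ ^ → 1010001011 = 651

651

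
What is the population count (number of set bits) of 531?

4

531 = 1000010011
Count the 1s: 1 + 1 + 1 + 1 = 4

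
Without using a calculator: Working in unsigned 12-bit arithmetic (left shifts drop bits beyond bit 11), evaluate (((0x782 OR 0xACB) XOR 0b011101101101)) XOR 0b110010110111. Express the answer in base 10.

1041

0x782 = 011110000010
0xACB = 101011001011
→ OR → 111111001011 = 4043
0b011101101101 = 011101101101
→ XOR → 100010100110 = 2214
0b110010110111 = 110010110111
→ XOR → 010000010001 = 1041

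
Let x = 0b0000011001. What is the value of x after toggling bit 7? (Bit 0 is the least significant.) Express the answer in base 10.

x = 0000011001
bit 7 is currently 0; toggle it via x ^ (1 << 7) = x ^ 128
→ 0010011001 = 153

153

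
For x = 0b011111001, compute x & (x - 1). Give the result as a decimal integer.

x = 11111001 = 249
x - 1 = 11111000
AND   = 11111000 = 248
(x & (x - 1) clears the lowest set bit of x.)

248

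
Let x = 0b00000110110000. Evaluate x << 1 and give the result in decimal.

864

x = 0110110000
shift left by 1 → 1101100000 = 864
(equivalently, 432 × 2^1 = 432 × 2)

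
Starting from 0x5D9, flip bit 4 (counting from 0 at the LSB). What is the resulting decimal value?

1481

x = 010111011001
bit 4 is currently 1; toggle it via x ^ (1 << 4) = x ^ 16
→ 010111001001 = 1481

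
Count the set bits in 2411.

2411 = 100101101011
Count the 1s: 1 + 1 + 1 + 1 + 1 + 1 + 1 = 7

7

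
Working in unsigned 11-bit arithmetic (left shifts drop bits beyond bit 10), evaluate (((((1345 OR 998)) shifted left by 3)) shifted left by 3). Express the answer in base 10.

1345 = 10101000001
998 = 01111100110
→ OR → 11111100111 = 2023
→ shifted left by 3 (mod 2^11) → 11100111000 = 1848
→ shifted left by 3 (mod 2^11) → 00111000000 = 448

448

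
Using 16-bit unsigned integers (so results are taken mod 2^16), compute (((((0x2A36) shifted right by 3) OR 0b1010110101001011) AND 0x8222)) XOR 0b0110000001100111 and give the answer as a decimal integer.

0x2A36 = 0010101000110110
→ shifted right by 3 → 0000010101000110 = 1350
0b1010110101001011 = 1010110101001011
→ OR → 1010110101001111 = 44367
0x8222 = 1000001000100010
→ AND → 1000000000000010 = 32770
0b0110000001100111 = 0110000001100111
→ XOR → 1110000001100101 = 57445

57445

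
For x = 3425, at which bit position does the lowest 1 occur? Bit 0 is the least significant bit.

0

3425 = 110101100001
Trailing zeros: 0, so the lowest set bit is bit 0 (value 1).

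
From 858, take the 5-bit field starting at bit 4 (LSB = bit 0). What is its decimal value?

21

v = 1101011010
Shift right by 4: 110101
Mask low 5 bits: 10101 = 21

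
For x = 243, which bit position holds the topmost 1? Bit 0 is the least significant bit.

243 = 11110011
The topmost 1 is at position 7 (since 2^7 = 128 ≤ 243 < 256).

7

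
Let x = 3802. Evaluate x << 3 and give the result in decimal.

30416

3802 = 000111011011010
shift left by 3 → 111011011010000 = 30416
(equivalently, 3802 × 2^3 = 3802 × 8)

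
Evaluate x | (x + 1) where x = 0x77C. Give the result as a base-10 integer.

x = 11101111100 = 1916
x + 1 = 11101111101
OR    = 11101111101 = 1917
(x | (x + 1) sets the lowest cleared bit.)

1917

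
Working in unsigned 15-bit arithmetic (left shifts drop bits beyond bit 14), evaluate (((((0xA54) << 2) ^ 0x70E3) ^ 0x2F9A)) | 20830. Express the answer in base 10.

0xA54 = 000101001010100
→ << 2 (mod 2^15) → 010100101010000 = 10576
0x70E3 = 111000011100011
→ ^ → 101100110110011 = 22963
0x2F9A = 010111110011010
→ ^ → 111011000101001 = 30249
20830 = 101000101011110
→ | → 111011101111111 = 30591

30591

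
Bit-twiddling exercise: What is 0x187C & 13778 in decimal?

0x187C = 01100001111100
13778 = 11010111010010
AND → 01000001010000 = 4176

4176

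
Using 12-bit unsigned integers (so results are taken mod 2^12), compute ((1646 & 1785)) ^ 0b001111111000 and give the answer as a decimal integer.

1646 = 011001101110
1785 = 011011111001
→ & → 011001101000 = 1640
0b001111111000 = 001111111000
→ ^ → 010110010000 = 1424

1424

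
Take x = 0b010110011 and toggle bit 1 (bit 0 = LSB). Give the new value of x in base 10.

x = 010110011
bit 1 is currently 1; toggle it via x ^ (1 << 1) = x ^ 2
→ 010110001 = 177

177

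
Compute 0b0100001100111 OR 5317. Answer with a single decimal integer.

a = 0100001100111
5317 = 1010011000101
 OR → 1110011100111 = 7399

7399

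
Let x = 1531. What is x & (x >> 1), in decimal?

x = 10111111011 = 1531
x>>1 = 01011111101
AND  = 00011111001 = 249
(x & (x >> 1) has a 1 wherever x has two consecutive 1 bits.)

249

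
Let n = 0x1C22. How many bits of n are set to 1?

0x1C22 = 1110000100010
Count the 1s: 1 + 1 + 1 + 1 + 1 = 5

5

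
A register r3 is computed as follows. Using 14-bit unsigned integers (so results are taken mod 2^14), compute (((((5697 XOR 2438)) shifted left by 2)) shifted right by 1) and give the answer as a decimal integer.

5697 = 01011001000001
2438 = 00100110000110
→ XOR → 01111111000111 = 8135
→ shifted left by 2 (mod 2^14) → 11111100011100 = 16156
→ shifted right by 1 → 01111110001110 = 8078

8078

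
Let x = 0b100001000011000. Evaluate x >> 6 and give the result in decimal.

x = 100001000011000
shift right by 6 → 000000100001000 = 264
(equivalently, floor(16920 / 64))

264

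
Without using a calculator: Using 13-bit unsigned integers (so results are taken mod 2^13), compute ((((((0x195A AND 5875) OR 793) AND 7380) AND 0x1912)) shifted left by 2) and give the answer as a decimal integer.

64

0x195A = 1100101011010
5875 = 1011011110011
→ AND → 1000001010010 = 4178
793 = 0001100011001
→ OR → 1001101011011 = 4955
7380 = 1110011010100
→ AND → 1000001010000 = 4176
0x1912 = 1100100010010
→ AND → 1000000010000 = 4112
→ shifted left by 2 (mod 2^13) → 0000001000000 = 64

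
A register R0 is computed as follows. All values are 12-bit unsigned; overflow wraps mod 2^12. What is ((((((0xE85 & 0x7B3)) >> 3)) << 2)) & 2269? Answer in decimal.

0xE85 = 111010000101
0x7B3 = 011110110011
→ & → 011010000001 = 1665
→ >> 3 → 000011010000 = 208
→ << 2 (mod 2^12) → 001101000000 = 832
2269 = 100011011101
→ & → 000001000000 = 64

64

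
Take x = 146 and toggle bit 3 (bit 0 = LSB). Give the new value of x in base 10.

x = 010010010
bit 3 is currently 0; toggle it via x ^ (1 << 3) = x ^ 8
→ 010011010 = 154

154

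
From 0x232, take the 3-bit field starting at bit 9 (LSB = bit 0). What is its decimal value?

1

v = 0001000110010
Shift right by 9: 0001
Mask low 3 bits: 001 = 1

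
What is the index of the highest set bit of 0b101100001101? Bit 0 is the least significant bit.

0b101100001101 = 101100001101
The topmost 1 is at position 11 (since 2^11 = 2048 ≤ 2829 < 4096).

11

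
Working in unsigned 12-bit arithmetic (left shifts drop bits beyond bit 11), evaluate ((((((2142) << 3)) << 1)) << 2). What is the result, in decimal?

1920

2142 = 100001011110
→ << 3 (mod 2^12) → 001011110000 = 752
→ << 1 (mod 2^12) → 010111100000 = 1504
→ << 2 (mod 2^12) → 011110000000 = 1920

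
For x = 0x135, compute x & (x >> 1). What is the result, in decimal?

16

x = 100110101 = 309
x>>1 = 010011010
AND  = 000010000 = 16
(x & (x >> 1) has a 1 wherever x has two consecutive 1 bits.)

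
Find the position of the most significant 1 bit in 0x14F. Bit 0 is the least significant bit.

8

0x14F = 101001111
The topmost 1 is at position 8 (since 2^8 = 256 ≤ 335 < 512).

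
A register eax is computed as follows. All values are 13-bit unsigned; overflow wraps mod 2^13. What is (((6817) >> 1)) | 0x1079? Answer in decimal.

6817 = 1101010100001
→ >> 1 → 0110101010000 = 3408
0x1079 = 1000001111001
→ | → 1110101111001 = 7545

7545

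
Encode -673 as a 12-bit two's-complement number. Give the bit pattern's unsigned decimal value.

673 in 12 bits: 001010100001
Invert: 110101011110
Add 1:  110101011111 = 3423
(Check: 2^12 - 673 = 4096 - 673 = 3423.)

3423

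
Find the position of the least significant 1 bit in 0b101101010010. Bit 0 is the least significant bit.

1

0b101101010010 = 101101010010
Trailing zeros: 1, so the lowest set bit is bit 1 (value 2).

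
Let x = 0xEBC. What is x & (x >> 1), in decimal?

x = 111010111100 = 3772
x>>1 = 011101011110
AND  = 011000011100 = 1564
(x & (x >> 1) has a 1 wherever x has two consecutive 1 bits.)

1564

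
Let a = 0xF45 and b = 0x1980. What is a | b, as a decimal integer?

8133

0xF45 = 0111101000101
0x1980 = 1100110000000
 OR → 1111111000101 = 8133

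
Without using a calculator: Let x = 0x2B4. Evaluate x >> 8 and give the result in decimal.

2

0x2B4 = 1010110100
shift right by 8 → 0000000010 = 2
(equivalently, floor(692 / 256))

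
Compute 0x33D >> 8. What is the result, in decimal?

0x33D = 1100111101
shift right by 8 → 0000000011 = 3
(equivalently, floor(829 / 256))

3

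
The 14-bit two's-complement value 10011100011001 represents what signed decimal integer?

-6375

pattern = 10011100011001 (MSB is 1 ⇒ negative)
Invert: 01100011100110, add 1 → 01100011100111 = 6375, so the value is -6375.
(Equivalently: 10009 - 2^14 = 10009 - 16384 = -6375.)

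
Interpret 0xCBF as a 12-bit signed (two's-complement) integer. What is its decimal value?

-833

pattern = 110010111111 (MSB is 1 ⇒ negative)
Invert: 001101000000, add 1 → 001101000001 = 833, so the value is -833.
(Equivalently: 3263 - 2^12 = 3263 - 4096 = -833.)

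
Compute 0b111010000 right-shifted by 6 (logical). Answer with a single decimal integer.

x = 111010000
shift right by 6 → 000000111 = 7
(equivalently, floor(464 / 64))

7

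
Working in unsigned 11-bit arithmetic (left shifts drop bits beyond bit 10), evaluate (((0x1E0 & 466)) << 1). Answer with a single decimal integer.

0x1E0 = 00111100000
466 = 00111010010
→ & → 00111000000 = 448
→ << 1 (mod 2^11) → 01110000000 = 896

896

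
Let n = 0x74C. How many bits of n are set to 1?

6

0x74C = 11101001100
Count the 1s: 1 + 1 + 1 + 1 + 1 + 1 = 6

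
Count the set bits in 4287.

8

4287 = 1000010111111
Count the 1s: 1 + 1 + 1 + 1 + 1 + 1 + 1 + 1 = 8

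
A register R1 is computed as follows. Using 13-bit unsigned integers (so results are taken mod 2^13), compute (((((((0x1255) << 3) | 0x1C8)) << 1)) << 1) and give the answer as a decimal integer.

0x1255 = 1001001010101
→ << 3 (mod 2^13) → 1001010101000 = 4776
0x1C8 = 0000111001000
→ | → 1001111101000 = 5096
→ << 1 (mod 2^13) → 0011111010000 = 2000
→ << 1 (mod 2^13) → 0111110100000 = 4000

4000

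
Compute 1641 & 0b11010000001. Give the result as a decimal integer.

1641 = 11001101001
b = 11010000001
AND → 11000000001 = 1537

1537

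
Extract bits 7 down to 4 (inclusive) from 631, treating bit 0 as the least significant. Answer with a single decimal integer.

7

v = 001001110111
Shift right by 4: 00100111
Mask low 4 bits: 0111 = 7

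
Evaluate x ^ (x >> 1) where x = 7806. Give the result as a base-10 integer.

4417

x = 1111001111110 = 7806
x>>1 = 0111100111111
XOR  = 1000101000001 = 4417
(x ^ (x >> 1) gives the standard binary-reflected Gray code of x.)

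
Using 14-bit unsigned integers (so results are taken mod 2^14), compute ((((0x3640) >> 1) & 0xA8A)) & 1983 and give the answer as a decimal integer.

512

0x3640 = 11011001000000
→ >> 1 → 01101100100000 = 6944
0xA8A = 00101010001010
→ & → 00101000000000 = 2560
1983 = 00011110111111
→ & → 00001000000000 = 512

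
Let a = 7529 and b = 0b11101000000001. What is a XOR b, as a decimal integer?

7529 = 01110101101001
b = 11101000000001
XOR → 10011101101000 = 10088

10088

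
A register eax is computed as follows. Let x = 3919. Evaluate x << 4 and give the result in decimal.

3919 = 0000111101001111
shift left by 4 → 1111010011110000 = 62704
(equivalently, 3919 × 2^4 = 3919 × 16)

62704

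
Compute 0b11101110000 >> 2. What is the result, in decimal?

476

x = 11101110000
shift right by 2 → 00111011100 = 476
(equivalently, floor(1904 / 4))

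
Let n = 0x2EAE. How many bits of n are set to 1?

9

0x2EAE = 10111010101110
Count the 1s: 1 + 1 + 1 + 1 + 1 + 1 + 1 + 1 + 1 = 9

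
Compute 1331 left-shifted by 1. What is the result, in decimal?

2662

1331 = 010100110011
shift left by 1 → 101001100110 = 2662
(equivalently, 1331 × 2^1 = 1331 × 2)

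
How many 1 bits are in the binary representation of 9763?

6

9763 = 10011000100011
Count the 1s: 1 + 1 + 1 + 1 + 1 + 1 = 6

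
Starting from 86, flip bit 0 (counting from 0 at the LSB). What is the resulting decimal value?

x = 0001010110
bit 0 is currently 0; toggle it via x ^ (1 << 0) = x ^ 1
→ 0001010111 = 87

87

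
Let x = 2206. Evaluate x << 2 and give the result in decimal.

2206 = 00100010011110
shift left by 2 → 10001001111000 = 8824
(equivalently, 2206 × 2^2 = 2206 × 4)

8824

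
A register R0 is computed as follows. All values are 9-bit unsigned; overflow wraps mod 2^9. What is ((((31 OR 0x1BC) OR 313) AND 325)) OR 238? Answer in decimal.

495

31 = 000011111
0x1BC = 110111100
→ OR → 110111111 = 447
313 = 100111001
→ OR → 110111111 = 447
325 = 101000101
→ AND → 100000101 = 261
238 = 011101110
→ OR → 111101111 = 495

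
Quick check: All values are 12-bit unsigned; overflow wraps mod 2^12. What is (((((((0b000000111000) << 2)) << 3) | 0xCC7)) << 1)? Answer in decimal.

0b000000111000 = 000000111000
→ << 2 (mod 2^12) → 000011100000 = 224
→ << 3 (mod 2^12) → 011100000000 = 1792
0xCC7 = 110011000111
→ | → 111111000111 = 4039
→ << 1 (mod 2^12) → 111110001110 = 3982

3982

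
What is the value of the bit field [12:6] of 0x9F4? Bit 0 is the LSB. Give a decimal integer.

39

v = 0100111110100
Shift right by 6: 0100111
Mask low 7 bits: 0100111 = 39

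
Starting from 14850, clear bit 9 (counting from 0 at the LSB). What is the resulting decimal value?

x = 11101000000010
bit 9 is currently 1; clear it via x & ~(1 << 9) = x & ~512
→ 11100000000010 = 14338

14338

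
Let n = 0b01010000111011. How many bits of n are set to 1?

7

n = 1010000111011
Count the 1s: 1 + 1 + 1 + 1 + 1 + 1 + 1 = 7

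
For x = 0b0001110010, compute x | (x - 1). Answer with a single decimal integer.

115

x = 1110010 = 114
x - 1 = 1110001
OR    = 1110011 = 115
(x | (x - 1) sets all bits below the lowest set bit.)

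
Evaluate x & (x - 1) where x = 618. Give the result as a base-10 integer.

x = 1001101010 = 618
x - 1 = 1001101001
AND   = 1001101000 = 616
(x & (x - 1) clears the lowest set bit of x.)

616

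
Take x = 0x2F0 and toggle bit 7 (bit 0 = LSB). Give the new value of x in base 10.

624

x = 1011110000
bit 7 is currently 1; toggle it via x ^ (1 << 7) = x ^ 128
→ 1001110000 = 624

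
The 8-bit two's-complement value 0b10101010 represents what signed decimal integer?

-86

pattern = 10101010 (MSB is 1 ⇒ negative)
Invert: 01010101, add 1 → 01010110 = 86, so the value is -86.
(Equivalently: 170 - 2^8 = 170 - 256 = -86.)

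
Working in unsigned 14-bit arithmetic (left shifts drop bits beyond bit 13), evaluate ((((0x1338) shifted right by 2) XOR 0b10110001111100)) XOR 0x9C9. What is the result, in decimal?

0x1338 = 01001100111000
→ shifted right by 2 → 00010011001110 = 1230
0b10110001111100 = 10110001111100
→ XOR → 10100010110010 = 10418
0x9C9 = 00100111001001
→ XOR → 10000101111011 = 8571

8571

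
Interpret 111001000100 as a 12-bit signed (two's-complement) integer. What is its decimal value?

pattern = 111001000100 (MSB is 1 ⇒ negative)
Invert: 000110111011, add 1 → 000110111100 = 444, so the value is -444.
(Equivalently: 3652 - 2^12 = 3652 - 4096 = -444.)

-444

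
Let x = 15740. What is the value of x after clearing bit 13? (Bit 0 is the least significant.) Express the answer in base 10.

7548

x = 11110101111100
bit 13 is currently 1; clear it via x & ~(1 << 13) = x & ~8192
→ 01110101111100 = 7548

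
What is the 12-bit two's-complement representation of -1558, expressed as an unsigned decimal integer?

1558 in 12 bits: 011000010110
Invert: 100111101001
Add 1:  100111101010 = 2538
(Check: 2^12 - 1558 = 4096 - 1558 = 2538.)

2538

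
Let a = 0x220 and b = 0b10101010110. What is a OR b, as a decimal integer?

0x220 = 01000100000
b = 10101010110
 OR → 11101110110 = 1910

1910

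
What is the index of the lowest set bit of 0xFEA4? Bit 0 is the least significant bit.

0xFEA4 = 1111111010100100
Trailing zeros: 2, so the lowest set bit is bit 2 (value 4).

2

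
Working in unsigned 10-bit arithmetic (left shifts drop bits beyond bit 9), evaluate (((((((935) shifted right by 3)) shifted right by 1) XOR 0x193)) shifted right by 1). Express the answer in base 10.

212

935 = 1110100111
→ shifted right by 3 → 0001110100 = 116
→ shifted right by 1 → 0000111010 = 58
0x193 = 0110010011
→ XOR → 0110101001 = 425
→ shifted right by 1 → 0011010100 = 212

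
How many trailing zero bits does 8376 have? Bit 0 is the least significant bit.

8376 = 10000010111000
Trailing zeros: 3, so the lowest set bit is bit 3 (value 8).

3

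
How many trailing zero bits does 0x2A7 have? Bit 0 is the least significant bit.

0x2A7 = 1010100111
Trailing zeros: 0, so the lowest set bit is bit 0 (value 1).

0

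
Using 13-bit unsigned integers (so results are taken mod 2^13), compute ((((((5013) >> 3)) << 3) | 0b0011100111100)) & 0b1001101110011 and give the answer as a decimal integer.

4912

5013 = 1001110010101
→ >> 3 → 0001001110010 = 626
→ << 3 (mod 2^13) → 1001110010000 = 5008
0b0011100111100 = 0011100111100
→ | → 1011110111100 = 6076
0b1001101110011 = 1001101110011
→ & → 1001100110000 = 4912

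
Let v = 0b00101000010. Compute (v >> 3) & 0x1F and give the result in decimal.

v = 00101000010
Shift right by 3: 00101000
Mask low 5 bits: 01000 = 8

8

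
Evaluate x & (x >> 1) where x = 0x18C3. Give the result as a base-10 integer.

2113

x = 1100011000011 = 6339
x>>1 = 0110001100001
AND  = 0100001000001 = 2113
(x & (x >> 1) has a 1 wherever x has two consecutive 1 bits.)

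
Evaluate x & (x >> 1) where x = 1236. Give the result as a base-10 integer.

64

x = 10011010100 = 1236
x>>1 = 01001101010
AND  = 00001000000 = 64
(x & (x >> 1) has a 1 wherever x has two consecutive 1 bits.)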